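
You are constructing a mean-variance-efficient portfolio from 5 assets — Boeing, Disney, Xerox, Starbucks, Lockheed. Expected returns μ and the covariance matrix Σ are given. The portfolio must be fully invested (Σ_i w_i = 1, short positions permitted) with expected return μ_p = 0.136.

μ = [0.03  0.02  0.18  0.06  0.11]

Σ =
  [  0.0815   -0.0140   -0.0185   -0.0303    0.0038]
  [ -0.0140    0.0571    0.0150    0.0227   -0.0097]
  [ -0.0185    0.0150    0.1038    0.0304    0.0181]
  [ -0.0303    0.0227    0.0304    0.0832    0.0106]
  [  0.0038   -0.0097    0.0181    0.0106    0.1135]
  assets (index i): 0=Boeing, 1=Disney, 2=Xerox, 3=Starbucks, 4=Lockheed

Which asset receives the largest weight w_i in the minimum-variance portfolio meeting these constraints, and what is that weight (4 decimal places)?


Xerox (0.5839)

u=Σ⁻¹μ = [0.8490  0.1098  1.6648  0.3085  0.6558]
v=Σ⁻¹𝟙 = [20.6116  17.6856  6.0539  11.5213  7.5905]
a=μᵀu=0.417988  b=𝟙ᵀu=3.587998  c=𝟙ᵀv=63.462948  D=ac−b²=13.652990
λ₁=(c·0.136−b)/D = (63.462948·0.136−3.587998)/13.652990 = 0.369367
λ₂=(a−b·0.136)/D = (0.417988−3.587998·0.136)/13.652990 = -0.005126
w* = 0.369367·u + -0.005126·v:
  w_0 = 0.369367·0.8490 + -0.005126·20.6116 = 0.2079  (Boeing)
  w_1 = 0.369367·0.1098 + -0.005126·17.6856 = -0.0501  (Disney)
  w_2 = 0.369367·1.6648 + -0.005126·6.0539 = 0.5839  (Xerox)
  w_3 = 0.369367·0.3085 + -0.005126·11.5213 = 0.0549  (Starbucks)
  w_4 = 0.369367·0.6558 + -0.005126·7.5905 = 0.2033  (Lockheed)
Σw_i=1.0000  μᵀw=0.1360
σ²=wᵀΣw=λ₁·μ_p+λ₂ = 0.369367·0.136 + -0.005126 = 0.045108 ≈ 0.0451


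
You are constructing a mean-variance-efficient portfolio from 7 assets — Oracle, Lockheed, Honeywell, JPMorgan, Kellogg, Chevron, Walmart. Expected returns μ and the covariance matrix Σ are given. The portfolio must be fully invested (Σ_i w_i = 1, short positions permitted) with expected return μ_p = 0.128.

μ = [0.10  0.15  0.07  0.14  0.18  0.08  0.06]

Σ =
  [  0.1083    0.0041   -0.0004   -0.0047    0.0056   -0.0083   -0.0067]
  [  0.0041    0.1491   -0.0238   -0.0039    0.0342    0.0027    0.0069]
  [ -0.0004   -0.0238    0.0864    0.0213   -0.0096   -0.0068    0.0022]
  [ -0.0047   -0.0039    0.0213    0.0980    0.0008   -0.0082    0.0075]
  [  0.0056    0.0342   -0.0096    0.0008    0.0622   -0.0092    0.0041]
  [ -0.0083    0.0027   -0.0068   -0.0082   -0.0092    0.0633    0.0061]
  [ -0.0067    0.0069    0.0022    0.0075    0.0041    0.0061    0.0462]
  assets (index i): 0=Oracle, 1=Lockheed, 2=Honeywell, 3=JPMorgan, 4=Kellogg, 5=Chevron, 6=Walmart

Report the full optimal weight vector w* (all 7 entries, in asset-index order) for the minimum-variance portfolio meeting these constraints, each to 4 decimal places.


g=Σ⁻¹μ = [1.0083  0.4400  1.0770  1.3635  2.9749  2.0468  0.5723]
h=Σ⁻¹𝟙 = [11.2155  3.7806  13.7170  8.2265  16.9470  20.5189  16.5051]
a=μᵀg=1.166675  b=𝟙ᵀg=9.482807  c=𝟙ᵀh=90.910500  D=ac−b²=16.139355
λ₁=(c·0.128−b)/D = (90.910500·0.128−9.482807)/16.139355 = 0.133446
λ₂=(a−b·0.128)/D = (1.166675−9.482807·0.128)/16.139355 = -0.002920
w* = 0.133446·g + -0.002920·h:
  w_0 = 0.133446·1.0083 + -0.002920·11.2155 = 0.1018  (Oracle)
  w_1 = 0.133446·0.4400 + -0.002920·3.7806 = 0.0477  (Lockheed)
  w_2 = 0.133446·1.0770 + -0.002920·13.7170 = 0.1037  (Honeywell)
  w_3 = 0.133446·1.3635 + -0.002920·8.2265 = 0.1579  (JPMorgan)
  w_4 = 0.133446·2.9749 + -0.002920·16.9470 = 0.3475  (Kellogg)
  w_5 = 0.133446·2.0468 + -0.002920·20.5189 = 0.2132  (Chevron)
  w_6 = 0.133446·0.5723 + -0.002920·16.5051 = 0.0282  (Walmart)
Σw_i=1.0000  μᵀw=0.1280
σ²=wᵀΣw=λ₁·μ_p+λ₂ = 0.133446·0.128 + -0.002920 = 0.014161 ≈ 0.0142

0.1018  0.0477  0.1037  0.1579  0.3475  0.2132  0.0282


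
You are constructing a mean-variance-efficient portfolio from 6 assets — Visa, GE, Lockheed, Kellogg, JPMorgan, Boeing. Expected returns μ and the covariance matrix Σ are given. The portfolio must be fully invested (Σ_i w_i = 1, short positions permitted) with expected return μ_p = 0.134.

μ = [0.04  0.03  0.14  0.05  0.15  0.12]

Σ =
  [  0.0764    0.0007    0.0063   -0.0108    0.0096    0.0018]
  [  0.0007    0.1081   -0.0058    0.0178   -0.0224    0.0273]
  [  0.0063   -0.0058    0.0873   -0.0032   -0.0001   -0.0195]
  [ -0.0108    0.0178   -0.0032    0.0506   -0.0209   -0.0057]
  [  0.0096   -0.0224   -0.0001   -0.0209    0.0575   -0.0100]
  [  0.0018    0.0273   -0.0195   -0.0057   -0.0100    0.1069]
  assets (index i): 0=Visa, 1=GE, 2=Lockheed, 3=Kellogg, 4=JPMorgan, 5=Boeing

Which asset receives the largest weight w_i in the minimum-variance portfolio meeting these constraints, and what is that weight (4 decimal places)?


g=Σ⁻¹μ = [0.2037  0.2456  2.1662  3.0065  4.1142  1.9967]
h=Σ⁻¹𝟙 = [12.2460  7.1828  15.8643  36.7038  34.1853  15.3628]
a=μᵀg=1.325839  b=𝟙ᵀg=11.732857  c=𝟙ᵀh=121.545050  D=ac−b²=23.489195
λ₁=(c·0.134−b)/D = (121.545050·0.134−11.732857)/23.489195 = 0.193884
λ₂=(a−b·0.134)/D = (1.325839−11.732857·0.134)/23.489195 = -0.010488
w* = 0.193884·g + -0.010488·h:
  w_0 = 0.193884·0.2037 + -0.010488·12.2460 = -0.0890  (Visa)
  w_1 = 0.193884·0.2456 + -0.010488·7.1828 = -0.0277  (GE)
  w_2 = 0.193884·2.1662 + -0.010488·15.8643 = 0.2536  (Lockheed)
  w_3 = 0.193884·3.0065 + -0.010488·36.7038 = 0.1979  (Kellogg)
  w_4 = 0.193884·4.1142 + -0.010488·34.1853 = 0.4391  (JPMorgan)
  w_5 = 0.193884·1.9967 + -0.010488·15.3628 = 0.2260  (Boeing)
Σw_i=1.0000  μᵀw=0.1340
σ²=wᵀΣw=λ₁·μ_p+λ₂ = 0.193884·0.134 + -0.010488 = 0.015492 ≈ 0.0155

JPMorgan (0.4391)


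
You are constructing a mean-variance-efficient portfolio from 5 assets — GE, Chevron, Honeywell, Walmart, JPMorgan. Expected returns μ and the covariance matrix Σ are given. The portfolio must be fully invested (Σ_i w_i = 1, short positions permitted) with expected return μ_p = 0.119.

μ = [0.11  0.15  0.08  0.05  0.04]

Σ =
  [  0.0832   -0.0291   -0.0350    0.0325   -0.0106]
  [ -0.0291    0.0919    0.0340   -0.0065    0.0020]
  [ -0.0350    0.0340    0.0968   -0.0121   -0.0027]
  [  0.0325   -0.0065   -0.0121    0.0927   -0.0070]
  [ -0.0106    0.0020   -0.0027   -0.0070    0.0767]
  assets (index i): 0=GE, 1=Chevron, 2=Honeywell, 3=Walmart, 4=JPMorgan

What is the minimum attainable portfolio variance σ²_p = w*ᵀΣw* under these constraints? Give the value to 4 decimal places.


p=Σ⁻¹μ = [2.6077  2.0401  1.0735  -0.0264  0.8641]
q=Σ⁻¹𝟙 = [22.1700  12.3496  15.3787  7.1700  16.9754]
a=μᵀp=0.711981  b=𝟙ᵀp=6.558939  c=𝟙ᵀq=74.043586  D=ac−b²=9.697913
λ₁=(c·0.119−b)/D = (74.043586·0.119−6.558939)/9.697913 = 0.232240
λ₂=(a−b·0.119)/D = (0.711981−6.558939·0.119)/9.697913 = -0.007067
w* = 0.232240·p + -0.007067·q:
  w_0 = 0.232240·2.6077 + -0.007067·22.1700 = 0.4489  (GE)
  w_1 = 0.232240·2.0401 + -0.007067·12.3496 = 0.3865  (Chevron)
  w_2 = 0.232240·1.0735 + -0.007067·15.3787 = 0.1406  (Honeywell)
  w_3 = 0.232240·-0.0264 + -0.007067·7.1700 = -0.0568  (Walmart)
  w_4 = 0.232240·0.8641 + -0.007067·16.9754 = 0.0807  (JPMorgan)
Σw_i=1.0000  μᵀw=0.1190
σ²=wᵀΣw=λ₁·μ_p+λ₂ = 0.232240·0.119 + -0.007067 = 0.020570 ≈ 0.0206

0.0206


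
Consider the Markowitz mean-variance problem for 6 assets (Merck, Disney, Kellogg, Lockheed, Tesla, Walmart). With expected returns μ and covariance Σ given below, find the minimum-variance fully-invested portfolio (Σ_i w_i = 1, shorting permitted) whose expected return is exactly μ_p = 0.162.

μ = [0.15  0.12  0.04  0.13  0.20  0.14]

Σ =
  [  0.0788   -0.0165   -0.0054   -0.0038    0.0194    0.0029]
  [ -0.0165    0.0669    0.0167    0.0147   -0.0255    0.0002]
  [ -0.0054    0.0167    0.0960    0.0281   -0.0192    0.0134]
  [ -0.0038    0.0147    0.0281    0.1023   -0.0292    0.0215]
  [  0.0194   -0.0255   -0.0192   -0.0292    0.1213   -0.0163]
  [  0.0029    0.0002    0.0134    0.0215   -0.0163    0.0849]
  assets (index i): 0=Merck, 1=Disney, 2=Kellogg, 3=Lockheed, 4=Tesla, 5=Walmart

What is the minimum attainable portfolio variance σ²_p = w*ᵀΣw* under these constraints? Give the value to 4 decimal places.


g=Σ⁻¹μ = [1.8979  2.9513  -0.1135  1.2931  2.4937  1.7464]
h=Σ⁻¹𝟙 = [13.7953  20.6089  6.8569  7.2978  14.7109  11.1528]
a=μᵀg=1.545646  b=𝟙ᵀg=10.268934  c=𝟙ᵀh=74.422624  D=ac−b²=9.580039
λ₁=(c·0.162−b)/D = (74.422624·0.162−10.268934)/9.580039 = 0.186589
λ₂=(a−b·0.162)/D = (1.545646−10.268934·0.162)/9.580039 = -0.012309
w* = 0.186589·g + -0.012309·h:
  w_0 = 0.186589·1.8979 + -0.012309·13.7953 = 0.1843  (Merck)
  w_1 = 0.186589·2.9513 + -0.012309·20.6089 = 0.2970  (Disney)
  w_2 = 0.186589·-0.1135 + -0.012309·6.8569 = -0.1056  (Kellogg)
  w_3 = 0.186589·1.2931 + -0.012309·7.2978 = 0.1515  (Lockheed)
  w_4 = 0.186589·2.4937 + -0.012309·14.7109 = 0.2842  (Tesla)
  w_5 = 0.186589·1.7464 + -0.012309·11.1528 = 0.1886  (Walmart)
Σw_i=1.0000  μᵀw=0.1620
σ²=wᵀΣw=λ₁·μ_p+λ₂ = 0.186589·0.162 + -0.012309 = 0.017918 ≈ 0.0179

0.0179


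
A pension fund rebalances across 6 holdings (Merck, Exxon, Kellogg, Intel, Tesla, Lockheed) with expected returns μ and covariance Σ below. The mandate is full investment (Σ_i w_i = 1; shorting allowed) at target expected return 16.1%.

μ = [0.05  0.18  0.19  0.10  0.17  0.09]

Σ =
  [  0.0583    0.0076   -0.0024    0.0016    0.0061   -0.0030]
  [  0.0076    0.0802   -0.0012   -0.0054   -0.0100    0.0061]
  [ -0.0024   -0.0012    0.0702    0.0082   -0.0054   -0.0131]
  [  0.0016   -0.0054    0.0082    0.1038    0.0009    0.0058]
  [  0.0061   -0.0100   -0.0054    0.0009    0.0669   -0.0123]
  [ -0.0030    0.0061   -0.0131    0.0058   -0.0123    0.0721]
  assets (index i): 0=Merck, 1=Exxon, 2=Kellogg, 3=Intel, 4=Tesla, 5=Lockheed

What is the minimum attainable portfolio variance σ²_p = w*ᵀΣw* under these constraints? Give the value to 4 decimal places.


0.0131

p=Σ⁻¹μ = [0.3830  2.5796  3.3722  0.6708  3.5617  2.2123]
q=Σ⁻¹𝟙 = [14.9354  12.8944  19.4237  7.2511  20.6361  19.8664]
a=μᵀp=1.995860  b=𝟙ᵀp=12.779497  c=𝟙ᵀq=95.007187  D=ac−b²=26.305484
λ₁=(c·0.161−b)/D = (95.007187·0.161−12.779497)/26.305484 = 0.095671
λ₂=(a−b·0.161)/D = (1.995860−12.779497·0.161)/26.305484 = -0.002343
w* = 0.095671·p + -0.002343·q:
  w_0 = 0.095671·0.3830 + -0.002343·14.9354 = 0.0016  (Merck)
  w_1 = 0.095671·2.5796 + -0.002343·12.8944 = 0.2166  (Exxon)
  w_2 = 0.095671·3.3722 + -0.002343·19.4237 = 0.2771  (Kellogg)
  w_3 = 0.095671·0.6708 + -0.002343·7.2511 = 0.0472  (Intel)
  w_4 = 0.095671·3.5617 + -0.002343·20.6361 = 0.2924  (Tesla)
  w_5 = 0.095671·2.2123 + -0.002343·19.8664 = 0.1651  (Lockheed)
Σw_i=1.0000  μᵀw=0.1610
σ²=wᵀΣw=λ₁·μ_p+λ₂ = 0.095671·0.161 + -0.002343 = 0.013060 ≈ 0.0131


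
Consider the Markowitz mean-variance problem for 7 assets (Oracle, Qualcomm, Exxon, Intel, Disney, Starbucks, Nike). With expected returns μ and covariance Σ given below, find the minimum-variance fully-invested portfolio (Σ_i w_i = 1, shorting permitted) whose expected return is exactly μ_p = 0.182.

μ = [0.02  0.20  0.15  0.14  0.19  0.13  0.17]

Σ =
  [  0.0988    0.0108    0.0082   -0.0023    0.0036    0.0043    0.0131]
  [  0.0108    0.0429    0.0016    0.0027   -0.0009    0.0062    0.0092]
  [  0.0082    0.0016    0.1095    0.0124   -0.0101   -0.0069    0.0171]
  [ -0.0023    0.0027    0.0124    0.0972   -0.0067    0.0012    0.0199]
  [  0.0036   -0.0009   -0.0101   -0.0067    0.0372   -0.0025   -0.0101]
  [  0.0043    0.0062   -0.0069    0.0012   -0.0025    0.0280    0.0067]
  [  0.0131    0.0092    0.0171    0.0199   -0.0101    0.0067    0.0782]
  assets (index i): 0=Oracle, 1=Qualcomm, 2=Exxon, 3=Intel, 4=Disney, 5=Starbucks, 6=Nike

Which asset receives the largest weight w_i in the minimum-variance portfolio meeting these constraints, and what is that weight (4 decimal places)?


x=Σ⁻¹μ = [-1.0232  3.9023  1.9147  1.1340  6.7837  4.5667  1.6638]
y=Σ⁻¹𝟙 = [3.8425  15.4012  12.0969  9.0244  36.0974  35.8609  6.9801]
a=μᵀx=3.371394  b=𝟙ᵀx=18.942082  c=𝟙ᵀy=119.303373  D=ac−b²=43.416230
λ₁=(c·0.182−b)/D = (119.303373·0.182−18.942082)/43.416230 = 0.063827
λ₂=(a−b·0.182)/D = (3.371394−18.942082·0.182)/43.416230 = -0.001752
w* = 0.063827·x + -0.001752·y:
  w_0 = 0.063827·-1.0232 + -0.001752·3.8425 = -0.0720  (Oracle)
  w_1 = 0.063827·3.9023 + -0.001752·15.4012 = 0.2221  (Qualcomm)
  w_2 = 0.063827·1.9147 + -0.001752·12.0969 = 0.1010  (Exxon)
  w_3 = 0.063827·1.1340 + -0.001752·9.0244 = 0.0566  (Intel)
  w_4 = 0.063827·6.7837 + -0.001752·36.0974 = 0.3697  (Disney)
  w_5 = 0.063827·4.5667 + -0.001752·35.8609 = 0.2287  (Starbucks)
  w_6 = 0.063827·1.6638 + -0.001752·6.9801 = 0.0940  (Nike)
Σw_i=1.0000  μᵀw=0.1820
σ²=wᵀΣw=λ₁·μ_p+λ₂ = 0.063827·0.182 + -0.001752 = 0.009865 ≈ 0.0099

Disney (0.3697)


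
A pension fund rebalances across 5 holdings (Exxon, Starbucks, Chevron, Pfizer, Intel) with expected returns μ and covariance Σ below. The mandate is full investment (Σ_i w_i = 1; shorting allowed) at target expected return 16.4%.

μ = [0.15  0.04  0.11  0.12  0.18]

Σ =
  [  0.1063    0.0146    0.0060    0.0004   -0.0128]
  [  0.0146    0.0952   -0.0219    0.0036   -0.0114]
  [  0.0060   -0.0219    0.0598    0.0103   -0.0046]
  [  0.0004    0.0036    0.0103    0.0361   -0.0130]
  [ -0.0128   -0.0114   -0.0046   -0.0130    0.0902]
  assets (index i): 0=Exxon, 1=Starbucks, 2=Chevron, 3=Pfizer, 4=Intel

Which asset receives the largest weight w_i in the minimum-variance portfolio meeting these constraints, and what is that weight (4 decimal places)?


u=Σ⁻¹μ = [1.5648  0.7347  1.5128  3.8621  2.9443]
v=Σ⁻¹𝟙 = [8.5994  14.5150  17.8302  27.9408  19.0775]
a=μᵀu=1.423936  b=𝟙ᵀu=10.618685  c=𝟙ᵀv=87.962954  D=ac−b²=12.497142
λ₁=(c·0.164−b)/D = (87.962954·0.164−10.618685)/12.497142 = 0.304649
λ₂=(a−b·0.164)/D = (1.423936−10.618685·0.164)/12.497142 = -0.025408
w* = 0.304649·u + -0.025408·v:
  w_0 = 0.304649·1.5648 + -0.025408·8.5994 = 0.2582  (Exxon)
  w_1 = 0.304649·0.7347 + -0.025408·14.5150 = -0.1450  (Starbucks)
  w_2 = 0.304649·1.5128 + -0.025408·17.8302 = 0.0078  (Chevron)
  w_3 = 0.304649·3.8621 + -0.025408·27.9408 = 0.4667  (Pfizer)
  w_4 = 0.304649·2.9443 + -0.025408·19.0775 = 0.4122  (Intel)
Σw_i=1.0000  μᵀw=0.1640
σ²=wᵀΣw=λ₁·μ_p+λ₂ = 0.304649·0.164 + -0.025408 = 0.024554 ≈ 0.0246

Pfizer (0.4667)


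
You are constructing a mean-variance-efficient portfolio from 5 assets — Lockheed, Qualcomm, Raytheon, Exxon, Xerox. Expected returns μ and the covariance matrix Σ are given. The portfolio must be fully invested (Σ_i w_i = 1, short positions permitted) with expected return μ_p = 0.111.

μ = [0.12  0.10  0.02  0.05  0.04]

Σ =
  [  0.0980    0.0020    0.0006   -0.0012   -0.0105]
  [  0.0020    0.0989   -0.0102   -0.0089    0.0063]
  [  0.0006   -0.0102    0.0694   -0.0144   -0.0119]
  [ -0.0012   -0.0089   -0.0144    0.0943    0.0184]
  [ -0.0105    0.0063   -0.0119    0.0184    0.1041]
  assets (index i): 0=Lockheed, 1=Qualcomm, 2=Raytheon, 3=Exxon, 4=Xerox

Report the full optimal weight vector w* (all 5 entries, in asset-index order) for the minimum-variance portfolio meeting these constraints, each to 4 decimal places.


x=Σ⁻¹μ = [1.2494  1.0871  0.6446  0.6691  0.3999]
y=Σ⁻¹𝟙 = [11.0534  12.5563  20.5964  13.1249  9.9957]
a=μᵀx=0.320978  b=𝟙ᵀx=4.050041  c=𝟙ᵀy=67.326748  D=ac−b²=5.207560
λ₁=(c·0.111−b)/D = (67.326748·0.111−4.050041)/5.207560 = 0.657357
λ₂=(a−b·0.111)/D = (0.320978−4.050041·0.111)/5.207560 = -0.024690
w* = 0.657357·x + -0.024690·y:
  w_0 = 0.657357·1.2494 + -0.024690·11.0534 = 0.5484  (Lockheed)
  w_1 = 0.657357·1.0871 + -0.024690·12.5563 = 0.4046  (Qualcomm)
  w_2 = 0.657357·0.6446 + -0.024690·20.5964 = -0.0848  (Raytheon)
  w_3 = 0.657357·0.6691 + -0.024690·13.1249 = 0.1158  (Exxon)
  w_4 = 0.657357·0.3999 + -0.024690·9.9957 = 0.0161  (Xerox)
Σw_i=1.0000  μᵀw=0.1110
σ²=wᵀΣw=λ₁·μ_p+λ₂ = 0.657357·0.111 + -0.024690 = 0.048276 ≈ 0.0483

0.5484  0.4046  -0.0848  0.1158  0.0161


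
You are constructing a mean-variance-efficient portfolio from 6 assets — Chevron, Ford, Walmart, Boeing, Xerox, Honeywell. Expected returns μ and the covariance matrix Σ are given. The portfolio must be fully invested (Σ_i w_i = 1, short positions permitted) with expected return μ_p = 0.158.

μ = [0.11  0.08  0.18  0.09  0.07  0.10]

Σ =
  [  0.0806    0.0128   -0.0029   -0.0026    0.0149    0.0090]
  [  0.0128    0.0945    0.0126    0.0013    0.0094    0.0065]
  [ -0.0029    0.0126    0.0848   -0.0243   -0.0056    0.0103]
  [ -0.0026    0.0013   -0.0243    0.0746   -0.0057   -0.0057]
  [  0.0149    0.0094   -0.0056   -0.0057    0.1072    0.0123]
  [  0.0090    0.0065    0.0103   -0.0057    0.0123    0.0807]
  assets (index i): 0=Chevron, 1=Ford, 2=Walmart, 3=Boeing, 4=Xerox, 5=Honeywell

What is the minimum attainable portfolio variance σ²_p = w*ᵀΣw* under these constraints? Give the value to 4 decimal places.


0.0377

x=Σ⁻¹μ = [1.3057  0.1571  2.7332  2.2483  0.6288  0.7950]
y=Σ⁻¹𝟙 = [10.2970  5.2371  16.6982  20.4286  8.3803  8.8558]
a=μᵀx=0.974028  b=𝟙ᵀx=7.868081  c=𝟙ᵀy=69.896972  D=ac−b²=6.174905
λ₁=(c·0.158−b)/D = (69.896972·0.158−7.868081)/6.174905 = 0.514282
λ₂=(a−b·0.158)/D = (0.974028−7.868081·0.158)/6.174905 = -0.043584
w* = 0.514282·x + -0.043584·y:
  w_0 = 0.514282·1.3057 + -0.043584·10.2970 = 0.2227  (Chevron)
  w_1 = 0.514282·0.1571 + -0.043584·5.2371 = -0.1474  (Ford)
  w_2 = 0.514282·2.7332 + -0.043584·16.6982 = 0.6778  (Walmart)
  w_3 = 0.514282·2.2483 + -0.043584·20.4286 = 0.2659  (Boeing)
  w_4 = 0.514282·0.6288 + -0.043584·8.3803 = -0.0419  (Xerox)
  w_5 = 0.514282·0.7950 + -0.043584·8.8558 = 0.0229  (Honeywell)
Σw_i=1.0000  μᵀw=0.1580
σ²=wᵀΣw=λ₁·μ_p+λ₂ = 0.514282·0.158 + -0.043584 = 0.037672 ≈ 0.0377


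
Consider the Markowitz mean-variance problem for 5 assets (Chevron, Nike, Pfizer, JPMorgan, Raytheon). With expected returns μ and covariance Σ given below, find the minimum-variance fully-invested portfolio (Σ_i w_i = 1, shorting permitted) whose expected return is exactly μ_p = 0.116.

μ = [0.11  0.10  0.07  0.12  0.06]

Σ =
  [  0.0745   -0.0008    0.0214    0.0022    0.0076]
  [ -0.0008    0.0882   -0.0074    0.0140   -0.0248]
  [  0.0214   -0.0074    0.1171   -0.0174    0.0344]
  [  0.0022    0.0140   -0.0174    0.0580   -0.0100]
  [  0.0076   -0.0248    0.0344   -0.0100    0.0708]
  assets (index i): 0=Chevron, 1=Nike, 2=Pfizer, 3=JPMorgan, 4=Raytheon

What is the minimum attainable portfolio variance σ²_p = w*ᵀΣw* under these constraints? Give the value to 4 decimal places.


g=Σ⁻¹μ = [1.1871  1.1977  0.4004  2.0683  1.2371]
h=Σ⁻¹𝟙 = [9.7504  14.0704  5.0116  18.1043  18.1283]
a=μᵀg=0.600799  b=𝟙ᵀg=6.090611  c=𝟙ᵀh=65.065033  D=ac−b²=1.995445
λ₁=(c·0.116−b)/D = (65.065033·0.116−6.090611)/1.995445 = 0.730130
λ₂=(a−b·0.116)/D = (0.600799−6.090611·0.116)/1.995445 = -0.052977
w* = 0.730130·g + -0.052977·h:
  w_0 = 0.730130·1.1871 + -0.052977·9.7504 = 0.3502  (Chevron)
  w_1 = 0.730130·1.1977 + -0.052977·14.0704 = 0.1291  (Nike)
  w_2 = 0.730130·0.4004 + -0.052977·5.0116 = 0.0269  (Pfizer)
  w_3 = 0.730130·2.0683 + -0.052977·18.1043 = 0.5510  (JPMorgan)
  w_4 = 0.730130·1.2371 + -0.052977·18.1283 = -0.0571  (Raytheon)
Σw_i=1.0000  μᵀw=0.1160
σ²=wᵀΣw=λ₁·μ_p+λ₂ = 0.730130·0.116 + -0.052977 = 0.031718 ≈ 0.0317

0.0317


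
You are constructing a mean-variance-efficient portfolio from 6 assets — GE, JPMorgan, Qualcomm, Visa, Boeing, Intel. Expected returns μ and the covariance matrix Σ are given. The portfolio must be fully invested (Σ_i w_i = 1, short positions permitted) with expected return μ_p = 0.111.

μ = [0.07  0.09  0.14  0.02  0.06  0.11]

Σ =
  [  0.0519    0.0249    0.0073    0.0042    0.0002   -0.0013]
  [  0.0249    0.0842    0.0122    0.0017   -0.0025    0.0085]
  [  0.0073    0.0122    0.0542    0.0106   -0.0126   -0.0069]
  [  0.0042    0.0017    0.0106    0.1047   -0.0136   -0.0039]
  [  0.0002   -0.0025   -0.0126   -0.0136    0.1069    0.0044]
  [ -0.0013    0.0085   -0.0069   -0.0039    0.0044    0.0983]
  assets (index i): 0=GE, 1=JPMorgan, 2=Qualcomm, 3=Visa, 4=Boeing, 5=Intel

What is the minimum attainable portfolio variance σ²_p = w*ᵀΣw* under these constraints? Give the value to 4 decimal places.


0.0186

g=Σ⁻¹μ = [0.8337  0.3214  2.7487  0.0305  0.8433  1.2587]
h=Σ⁻¹𝟙 = [14.2504  4.1021  18.0913  9.0863  12.2557  11.0885]
a=μᵀg=0.661766  b=𝟙ᵀg=6.036290  c=𝟙ᵀh=68.874165  D=ac−b²=9.141786
λ₁=(c·0.111−b)/D = (68.874165·0.111−6.036290)/9.141786 = 0.175977
λ₂=(a−b·0.111)/D = (0.661766−6.036290·0.111)/9.141786 = -0.000904
w* = 0.175977·g + -0.000904·h:
  w_0 = 0.175977·0.8337 + -0.000904·14.2504 = 0.1338  (GE)
  w_1 = 0.175977·0.3214 + -0.000904·4.1021 = 0.0529  (JPMorgan)
  w_2 = 0.175977·2.7487 + -0.000904·18.0913 = 0.4674  (Qualcomm)
  w_3 = 0.175977·0.0305 + -0.000904·9.0863 = -0.0028  (Visa)
  w_4 = 0.175977·0.8433 + -0.000904·12.2557 = 0.1373  (Boeing)
  w_5 = 0.175977·1.2587 + -0.000904·11.0885 = 0.2115  (Intel)
Σw_i=1.0000  μᵀw=0.1110
σ²=wᵀΣw=λ₁·μ_p+λ₂ = 0.175977·0.111 + -0.000904 = 0.018630 ≈ 0.0186


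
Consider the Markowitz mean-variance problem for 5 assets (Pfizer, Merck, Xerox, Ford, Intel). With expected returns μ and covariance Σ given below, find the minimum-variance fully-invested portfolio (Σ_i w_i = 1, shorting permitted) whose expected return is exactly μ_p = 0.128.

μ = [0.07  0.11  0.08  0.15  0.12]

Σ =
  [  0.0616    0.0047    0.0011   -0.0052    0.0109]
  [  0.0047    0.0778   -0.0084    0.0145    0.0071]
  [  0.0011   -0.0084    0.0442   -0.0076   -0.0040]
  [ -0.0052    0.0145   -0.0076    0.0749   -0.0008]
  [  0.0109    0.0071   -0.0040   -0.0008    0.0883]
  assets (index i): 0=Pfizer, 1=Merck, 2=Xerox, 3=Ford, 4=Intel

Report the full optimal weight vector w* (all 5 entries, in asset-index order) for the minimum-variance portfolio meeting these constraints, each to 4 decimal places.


g=Σ⁻¹μ = [0.9592  1.1114  2.4778  2.1192  1.2827]
h=Σ⁻¹𝟙 = [14.3733  11.2666  27.9147  15.1077  10.0462]
a=μᵀg=0.859429  b=𝟙ᵀg=7.950337  c=𝟙ᵀh=78.708568  D=ac−b²=4.436608
λ₁=(c·0.128−b)/D = (78.708568·0.128−7.950337)/4.436608 = 0.478825
λ₂=(a−b·0.128)/D = (0.859429−7.950337·0.128)/4.436608 = -0.035661
w* = 0.478825·g + -0.035661·h:
  w_0 = 0.478825·0.9592 + -0.035661·14.3733 = -0.0533  (Pfizer)
  w_1 = 0.478825·1.1114 + -0.035661·11.2666 = 0.1304  (Merck)
  w_2 = 0.478825·2.4778 + -0.035661·27.9147 = 0.1910  (Xerox)
  w_3 = 0.478825·2.1192 + -0.035661·15.1077 = 0.4760  (Ford)
  w_4 = 0.478825·1.2827 + -0.035661·10.0462 = 0.2559  (Intel)
Σw_i=1.0000  μᵀw=0.1280
σ²=wᵀΣw=λ₁·μ_p+λ₂ = 0.478825·0.128 + -0.035661 = 0.025629 ≈ 0.0256

-0.0533  0.1304  0.1910  0.4760  0.2559


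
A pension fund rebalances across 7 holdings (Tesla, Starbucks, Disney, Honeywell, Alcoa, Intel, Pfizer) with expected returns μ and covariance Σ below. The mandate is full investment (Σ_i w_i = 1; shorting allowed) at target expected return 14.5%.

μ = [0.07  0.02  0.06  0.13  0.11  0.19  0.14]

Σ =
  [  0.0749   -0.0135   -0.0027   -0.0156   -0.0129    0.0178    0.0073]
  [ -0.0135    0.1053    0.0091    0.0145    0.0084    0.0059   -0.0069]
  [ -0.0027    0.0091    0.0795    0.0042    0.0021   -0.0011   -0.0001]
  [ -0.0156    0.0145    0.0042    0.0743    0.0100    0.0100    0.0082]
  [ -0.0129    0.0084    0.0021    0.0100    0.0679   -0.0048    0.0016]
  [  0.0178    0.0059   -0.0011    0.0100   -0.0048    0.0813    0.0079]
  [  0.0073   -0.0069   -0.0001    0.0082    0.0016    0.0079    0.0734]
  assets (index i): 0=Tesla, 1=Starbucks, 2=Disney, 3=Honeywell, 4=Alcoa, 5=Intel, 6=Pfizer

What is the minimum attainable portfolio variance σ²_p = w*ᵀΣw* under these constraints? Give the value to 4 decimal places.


0.0211

u=Σ⁻¹μ = [0.8958  -0.0831  0.7120  1.2641  1.6976  1.9631  1.4219]
v=Σ⁻¹𝟙 = [17.5755  8.3802  11.3464  10.7769  15.3098  6.5618  10.4353]
a=μᵀu=1.026891  b=𝟙ᵀu=7.871433  c=𝟙ᵀv=80.385984  D=ac−b²=20.588171
λ₁=(c·0.145−b)/D = (80.385984·0.145−7.871433)/20.588171 = 0.183821
λ₂=(a−b·0.145)/D = (1.026891−7.871433·0.145)/20.588171 = -0.005560
w* = 0.183821·u + -0.005560·v:
  w_0 = 0.183821·0.8958 + -0.005560·17.5755 = 0.0670  (Tesla)
  w_1 = 0.183821·-0.0831 + -0.005560·8.3802 = -0.0619  (Starbucks)
  w_2 = 0.183821·0.7120 + -0.005560·11.3464 = 0.0678  (Disney)
  w_3 = 0.183821·1.2641 + -0.005560·10.7769 = 0.1724  (Honeywell)
  w_4 = 0.183821·1.6976 + -0.005560·15.3098 = 0.2269  (Alcoa)
  w_5 = 0.183821·1.9631 + -0.005560·6.5618 = 0.3244  (Intel)
  w_6 = 0.183821·1.4219 + -0.005560·10.4353 = 0.2034  (Pfizer)
Σw_i=1.0000  μᵀw=0.1450
σ²=wᵀΣw=λ₁·μ_p+λ₂ = 0.183821·0.145 + -0.005560 = 0.021094 ≈ 0.0211


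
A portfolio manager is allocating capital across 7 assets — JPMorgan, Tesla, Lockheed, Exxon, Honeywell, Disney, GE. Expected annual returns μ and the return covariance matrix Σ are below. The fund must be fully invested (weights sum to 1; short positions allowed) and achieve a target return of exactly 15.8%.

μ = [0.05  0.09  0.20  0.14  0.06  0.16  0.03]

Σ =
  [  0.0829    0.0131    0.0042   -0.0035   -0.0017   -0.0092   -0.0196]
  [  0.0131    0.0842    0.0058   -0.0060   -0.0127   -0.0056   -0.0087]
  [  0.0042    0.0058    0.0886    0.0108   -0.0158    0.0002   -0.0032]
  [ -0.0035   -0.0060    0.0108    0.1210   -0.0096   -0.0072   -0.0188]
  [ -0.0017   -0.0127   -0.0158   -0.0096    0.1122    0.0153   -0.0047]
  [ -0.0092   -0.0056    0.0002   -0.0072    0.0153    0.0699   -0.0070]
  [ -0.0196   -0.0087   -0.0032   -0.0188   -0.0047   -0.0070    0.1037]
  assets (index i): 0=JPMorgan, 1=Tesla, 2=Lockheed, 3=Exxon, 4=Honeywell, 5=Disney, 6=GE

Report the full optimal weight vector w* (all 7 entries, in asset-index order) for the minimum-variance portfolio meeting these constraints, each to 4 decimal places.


-0.0021  0.1068  0.3425  0.1550  0.0337  0.3489  0.0153

x=Σ⁻¹μ = [0.9190  1.2919  2.1318  1.4487  0.8124  2.5900  1.1115]
y=Σ⁻¹𝟙 = [16.4452  14.4317  10.6469  13.3940  11.7248  18.2605  18.4830]
a=μᵀx=1.287890  b=𝟙ᵀx=10.305322  c=𝟙ᵀy=103.386164  D=ac−b²=26.950388
λ₁=(c·0.158−b)/D = (103.386164·0.158−10.305322)/26.950388 = 0.223733
λ₂=(a−b·0.158)/D = (1.287890−10.305322·0.158)/26.950388 = -0.012629
w* = 0.223733·x + -0.012629·y:
  w_0 = 0.223733·0.9190 + -0.012629·16.4452 = -0.0021  (JPMorgan)
  w_1 = 0.223733·1.2919 + -0.012629·14.4317 = 0.1068  (Tesla)
  w_2 = 0.223733·2.1318 + -0.012629·10.6469 = 0.3425  (Lockheed)
  w_3 = 0.223733·1.4487 + -0.012629·13.3940 = 0.1550  (Exxon)
  w_4 = 0.223733·0.8124 + -0.012629·11.7248 = 0.0337  (Honeywell)
  w_5 = 0.223733·2.5900 + -0.012629·18.2605 = 0.3489  (Disney)
  w_6 = 0.223733·1.1115 + -0.012629·18.4830 = 0.0153  (GE)
Σw_i=1.0000  μᵀw=0.1580
σ²=wᵀΣw=λ₁·μ_p+λ₂ = 0.223733·0.158 + -0.012629 = 0.022721 ≈ 0.0227


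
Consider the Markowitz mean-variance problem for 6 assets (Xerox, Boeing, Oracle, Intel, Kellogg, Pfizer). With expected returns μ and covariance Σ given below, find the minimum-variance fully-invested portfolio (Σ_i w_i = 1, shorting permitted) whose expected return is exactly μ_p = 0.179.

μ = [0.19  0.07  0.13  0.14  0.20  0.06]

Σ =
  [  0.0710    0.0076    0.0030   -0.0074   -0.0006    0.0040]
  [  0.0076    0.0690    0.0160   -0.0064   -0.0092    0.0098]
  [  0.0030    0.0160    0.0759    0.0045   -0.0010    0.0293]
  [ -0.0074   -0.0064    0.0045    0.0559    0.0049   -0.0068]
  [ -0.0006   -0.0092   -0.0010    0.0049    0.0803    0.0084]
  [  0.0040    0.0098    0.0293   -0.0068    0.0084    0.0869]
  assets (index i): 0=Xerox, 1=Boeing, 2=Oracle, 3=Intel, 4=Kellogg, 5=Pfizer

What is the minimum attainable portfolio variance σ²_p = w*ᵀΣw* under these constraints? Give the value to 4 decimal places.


0.0208

u=Σ⁻¹μ = [2.8162  0.9891  1.2712  2.6697  2.4790  -0.0101]
v=Σ⁻¹𝟙 = [14.1734  14.0828  5.5400  20.8221  12.1495  7.8540]
a=μᵀu=1.638530  b=𝟙ᵀu=10.215163  c=𝟙ᵀv=74.621683  D=ac−b²=17.920333
λ₁=(c·0.179−b)/D = (74.621683·0.179−10.215163)/17.920333 = 0.175338
λ₂=(a−b·0.179)/D = (1.638530−10.215163·0.179)/17.920333 = -0.010602
w* = 0.175338·u + -0.010602·v:
  w_0 = 0.175338·2.8162 + -0.010602·14.1734 = 0.3435  (Xerox)
  w_1 = 0.175338·0.9891 + -0.010602·14.0828 = 0.0241  (Boeing)
  w_2 = 0.175338·1.2712 + -0.010602·5.5400 = 0.1642  (Oracle)
  w_3 = 0.175338·2.6697 + -0.010602·20.8221 = 0.2473  (Intel)
  w_4 = 0.175338·2.4790 + -0.010602·12.1495 = 0.3059  (Kellogg)
  w_5 = 0.175338·-0.0101 + -0.010602·7.8540 = -0.0850  (Pfizer)
Σw_i=1.0000  μᵀw=0.1790
σ²=wᵀΣw=λ₁·μ_p+λ₂ = 0.175338·0.179 + -0.010602 = 0.020784 ≈ 0.0208


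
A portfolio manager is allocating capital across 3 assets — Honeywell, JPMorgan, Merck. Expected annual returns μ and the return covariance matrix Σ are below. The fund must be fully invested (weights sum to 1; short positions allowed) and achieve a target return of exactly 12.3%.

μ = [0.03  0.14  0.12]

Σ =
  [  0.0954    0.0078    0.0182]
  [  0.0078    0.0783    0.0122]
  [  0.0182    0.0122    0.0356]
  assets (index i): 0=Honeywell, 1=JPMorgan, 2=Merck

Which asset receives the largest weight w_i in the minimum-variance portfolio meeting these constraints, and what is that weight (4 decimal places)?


Merck (0.6860)

u=Σ⁻¹μ = [-0.3885  1.3422  3.1094]
v=Σ⁻¹𝟙 = [5.5181  8.7518  22.2696]
a=μᵀu=0.549386  b=𝟙ᵀu=4.063154  c=𝟙ᵀv=36.539566  D=ac−b²=3.565092
λ₁=(c·0.123−b)/D = (36.539566·0.123−4.063154)/3.565092 = 0.120954
λ₂=(a−b·0.123)/D = (0.549386−4.063154·0.123)/3.565092 = 0.013918
w* = 0.120954·u + 0.013918·v:
  w_0 = 0.120954·-0.3885 + 0.013918·5.5181 = 0.0298  (Honeywell)
  w_1 = 0.120954·1.3422 + 0.013918·8.7518 = 0.2842  (JPMorgan)
  w_2 = 0.120954·3.1094 + 0.013918·22.2696 = 0.6860  (Merck)
Σw_i=1.0000  μᵀw=0.1230
σ²=wᵀΣw=λ₁·μ_p+λ₂ = 0.120954·0.123 + 0.013918 = 0.028795 ≈ 0.0288


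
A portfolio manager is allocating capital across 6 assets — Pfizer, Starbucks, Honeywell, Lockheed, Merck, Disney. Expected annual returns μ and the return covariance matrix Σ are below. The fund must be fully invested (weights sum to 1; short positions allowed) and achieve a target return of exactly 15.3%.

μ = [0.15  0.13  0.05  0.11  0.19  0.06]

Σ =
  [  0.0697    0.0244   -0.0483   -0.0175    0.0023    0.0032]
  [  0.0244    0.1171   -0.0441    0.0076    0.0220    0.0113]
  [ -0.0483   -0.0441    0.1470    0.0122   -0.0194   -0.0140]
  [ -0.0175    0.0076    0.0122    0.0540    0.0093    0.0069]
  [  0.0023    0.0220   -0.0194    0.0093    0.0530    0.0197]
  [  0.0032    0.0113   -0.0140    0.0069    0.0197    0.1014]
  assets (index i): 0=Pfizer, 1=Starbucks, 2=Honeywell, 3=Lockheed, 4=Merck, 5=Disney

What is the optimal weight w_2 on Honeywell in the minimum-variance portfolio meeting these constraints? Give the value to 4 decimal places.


p=Σ⁻¹μ = [3.8795  0.2188  1.9745  2.1964  3.7206  -0.1548]
q=Σ⁻¹𝟙 = [30.2259  4.4280  19.2870  19.5910  16.9418  6.4529]
a=μᵀp=1.648326  b=𝟙ᵀp=11.834996  c=𝟙ᵀq=96.926592  D=ac−b²=19.699453
λ₁=(c·0.153−b)/D = (96.926592·0.153−11.834996)/19.699453 = 0.152023
λ₂=(a−b·0.153)/D = (1.648326−11.834996·0.153)/19.699453 = -0.008245
w* = 0.152023·p + -0.008245·q:
  w_0 = 0.152023·3.8795 + -0.008245·30.2259 = 0.3406  (Pfizer)
  w_1 = 0.152023·0.2188 + -0.008245·4.4280 = -0.0033  (Starbucks)
  w_2 = 0.152023·1.9745 + -0.008245·19.2870 = 0.1411  (Honeywell)
  w_3 = 0.152023·2.1964 + -0.008245·19.5910 = 0.1724  (Lockheed)
  w_4 = 0.152023·3.7206 + -0.008245·16.9418 = 0.4259  (Merck)
  w_5 = 0.152023·-0.1548 + -0.008245·6.4529 = -0.0767  (Disney)
Σw_i=1.0000  μᵀw=0.1530
σ²=wᵀΣw=λ₁·μ_p+λ₂ = 0.152023·0.153 + -0.008245 = 0.015014 ≈ 0.0150

0.1411


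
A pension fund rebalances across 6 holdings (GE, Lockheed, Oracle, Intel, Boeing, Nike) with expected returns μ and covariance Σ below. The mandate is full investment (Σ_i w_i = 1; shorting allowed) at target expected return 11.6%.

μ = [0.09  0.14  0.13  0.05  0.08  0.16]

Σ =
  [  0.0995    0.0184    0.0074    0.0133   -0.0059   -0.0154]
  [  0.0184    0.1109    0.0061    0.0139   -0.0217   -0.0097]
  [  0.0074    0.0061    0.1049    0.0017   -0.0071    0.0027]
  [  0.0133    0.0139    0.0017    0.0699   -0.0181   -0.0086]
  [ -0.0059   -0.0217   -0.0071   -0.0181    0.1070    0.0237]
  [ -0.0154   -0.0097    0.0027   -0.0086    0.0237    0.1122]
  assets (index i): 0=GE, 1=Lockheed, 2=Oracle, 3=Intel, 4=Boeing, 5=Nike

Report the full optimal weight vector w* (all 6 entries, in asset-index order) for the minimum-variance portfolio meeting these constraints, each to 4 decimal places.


u=Σ⁻¹μ = [0.7708  1.2935  1.1225  0.7037  0.9190  1.4765]
v=Σ⁻¹𝟙 = [7.9121  8.5754  8.8558  15.2769  12.6960  9.0161]
a=μᵀu=0.741326  b=𝟙ᵀu=6.285981  c=𝟙ᵀv=62.332142  D=ac−b²=6.694887
λ₁=(c·0.116−b)/D = (62.332142·0.116−6.285981)/6.694887 = 0.141085
λ₂=(a−b·0.116)/D = (0.741326−6.285981·0.116)/6.694887 = 0.001815
w* = 0.141085·u + 0.001815·v:
  w_0 = 0.141085·0.7708 + 0.001815·7.9121 = 0.1231  (GE)
  w_1 = 0.141085·1.2935 + 0.001815·8.5754 = 0.1981  (Lockheed)
  w_2 = 0.141085·1.1225 + 0.001815·8.8558 = 0.1744  (Oracle)
  w_3 = 0.141085·0.7037 + 0.001815·15.2769 = 0.1270  (Intel)
  w_4 = 0.141085·0.9190 + 0.001815·12.6960 = 0.1527  (Boeing)
  w_5 = 0.141085·1.4765 + 0.001815·9.0161 = 0.2247  (Nike)
Σw_i=1.0000  μᵀw=0.1160
σ²=wᵀΣw=λ₁·μ_p+λ₂ = 0.141085·0.116 + 0.001815 = 0.018181 ≈ 0.0182

0.1231  0.1981  0.1744  0.1270  0.1527  0.2247


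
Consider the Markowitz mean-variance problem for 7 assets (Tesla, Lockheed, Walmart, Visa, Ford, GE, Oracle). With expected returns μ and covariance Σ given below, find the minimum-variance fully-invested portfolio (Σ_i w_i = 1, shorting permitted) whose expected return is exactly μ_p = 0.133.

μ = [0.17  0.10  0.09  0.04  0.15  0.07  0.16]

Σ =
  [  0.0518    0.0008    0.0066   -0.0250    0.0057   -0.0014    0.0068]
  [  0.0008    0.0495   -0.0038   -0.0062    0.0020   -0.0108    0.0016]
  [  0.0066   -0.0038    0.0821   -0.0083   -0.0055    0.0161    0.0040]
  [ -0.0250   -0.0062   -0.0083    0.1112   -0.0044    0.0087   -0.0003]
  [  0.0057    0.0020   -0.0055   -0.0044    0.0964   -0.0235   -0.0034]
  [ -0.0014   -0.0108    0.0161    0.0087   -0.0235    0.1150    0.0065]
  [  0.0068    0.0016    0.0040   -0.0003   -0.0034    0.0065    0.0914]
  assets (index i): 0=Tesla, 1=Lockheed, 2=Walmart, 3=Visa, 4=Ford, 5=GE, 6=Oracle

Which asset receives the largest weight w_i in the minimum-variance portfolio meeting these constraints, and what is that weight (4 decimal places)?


Tesla (0.3350)

g=Σ⁻¹μ = [3.4202  2.2844  0.9287  1.3256  1.6892  0.8996  1.4187]
h=Σ⁻¹𝟙 = [23.0538  24.2564  11.4614  16.0823  12.7600  10.5841  8.0743]
a=μᵀg=1.489823  b=𝟙ᵀg=11.966370  c=𝟙ᵀh=106.272222  D=ac−b²=15.132758
λ₁=(c·0.133−b)/D = (106.272222·0.133−11.966370)/15.132758 = 0.143254
λ₂=(a−b·0.133)/D = (1.489823−11.966370·0.133)/15.132758 = -0.006721
w* = 0.143254·g + -0.006721·h:
  w_0 = 0.143254·3.4202 + -0.006721·23.0538 = 0.3350  (Tesla)
  w_1 = 0.143254·2.2844 + -0.006721·24.2564 = 0.1642  (Lockheed)
  w_2 = 0.143254·0.9287 + -0.006721·11.4614 = 0.0560  (Walmart)
  w_3 = 0.143254·1.3256 + -0.006721·16.0823 = 0.0818  (Visa)
  w_4 = 0.143254·1.6892 + -0.006721·12.7600 = 0.1562  (Ford)
  w_5 = 0.143254·0.8996 + -0.006721·10.5841 = 0.0577  (GE)
  w_6 = 0.143254·1.4187 + -0.006721·8.0743 = 0.1490  (Oracle)
Σw_i=1.0000  μᵀw=0.1330
σ²=wᵀΣw=λ₁·μ_p+λ₂ = 0.143254·0.133 + -0.006721 = 0.012332 ≈ 0.0123


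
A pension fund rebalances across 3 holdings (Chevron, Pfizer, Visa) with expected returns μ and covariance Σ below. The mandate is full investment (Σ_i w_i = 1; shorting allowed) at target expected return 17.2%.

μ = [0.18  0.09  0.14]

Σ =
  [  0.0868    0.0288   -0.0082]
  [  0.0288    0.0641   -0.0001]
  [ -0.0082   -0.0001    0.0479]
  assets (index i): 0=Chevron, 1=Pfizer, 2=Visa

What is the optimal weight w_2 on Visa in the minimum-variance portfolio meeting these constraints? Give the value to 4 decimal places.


x=Σ⁻¹μ = [2.2550  0.3961  3.3096]
y=Σ⁻¹𝟙 = [9.9517  11.1646  22.6038]
a=μᵀx=0.904888  b=𝟙ᵀx=5.960654  c=𝟙ᵀy=43.720101  D=ac−b²=4.032385
λ₁=(c·0.172−b)/D = (43.720101·0.172−5.960654)/4.032385 = 0.386670
λ₂=(a−b·0.172)/D = (0.904888−5.960654·0.172)/4.032385 = -0.029845
w* = 0.386670·x + -0.029845·y:
  w_0 = 0.386670·2.2550 + -0.029845·9.9517 = 0.5749  (Chevron)
  w_1 = 0.386670·0.3961 + -0.029845·11.1646 = -0.1801  (Pfizer)
  w_2 = 0.386670·3.3096 + -0.029845·22.6038 = 0.6051  (Visa)
Σw_i=1.0000  μᵀw=0.1720
σ²=wᵀΣw=λ₁·μ_p+λ₂ = 0.386670·0.172 + -0.029845 = 0.036663 ≈ 0.0367

0.6051


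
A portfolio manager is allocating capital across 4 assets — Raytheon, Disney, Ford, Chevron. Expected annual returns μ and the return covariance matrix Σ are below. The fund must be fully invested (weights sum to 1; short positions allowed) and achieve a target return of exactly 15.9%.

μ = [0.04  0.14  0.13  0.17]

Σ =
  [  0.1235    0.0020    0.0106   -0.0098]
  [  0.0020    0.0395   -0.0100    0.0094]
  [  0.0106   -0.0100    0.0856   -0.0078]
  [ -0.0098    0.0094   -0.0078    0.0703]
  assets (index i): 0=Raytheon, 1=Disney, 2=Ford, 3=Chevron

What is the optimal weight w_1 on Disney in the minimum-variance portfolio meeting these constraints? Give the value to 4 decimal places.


g=Σ⁻¹μ = [0.2621  3.5358  2.1011  2.2151]
h=Σ⁻¹𝟙 = [7.4718  25.5113  14.9689  13.5160]
a=μᵀg=1.155213  b=𝟙ᵀg=8.114123  c=𝟙ᵀh=61.467924  D=ac−b²=5.169525
λ₁=(c·0.159−b)/D = (61.467924·0.159−8.114123)/5.169525 = 0.320973
λ₂=(a−b·0.159)/D = (1.155213−8.114123·0.159)/5.169525 = -0.026102
w* = 0.320973·g + -0.026102·h:
  w_0 = 0.320973·0.2621 + -0.026102·7.4718 = -0.1109  (Raytheon)
  w_1 = 0.320973·3.5358 + -0.026102·25.5113 = 0.4690  (Disney)
  w_2 = 0.320973·2.1011 + -0.026102·14.9689 = 0.2837  (Ford)
  w_3 = 0.320973·2.2151 + -0.026102·13.5160 = 0.3582  (Chevron)
Σw_i=1.0000  μᵀw=0.1590
σ²=wᵀΣw=λ₁·μ_p+λ₂ = 0.320973·0.159 + -0.026102 = 0.024933 ≈ 0.0249

0.4690


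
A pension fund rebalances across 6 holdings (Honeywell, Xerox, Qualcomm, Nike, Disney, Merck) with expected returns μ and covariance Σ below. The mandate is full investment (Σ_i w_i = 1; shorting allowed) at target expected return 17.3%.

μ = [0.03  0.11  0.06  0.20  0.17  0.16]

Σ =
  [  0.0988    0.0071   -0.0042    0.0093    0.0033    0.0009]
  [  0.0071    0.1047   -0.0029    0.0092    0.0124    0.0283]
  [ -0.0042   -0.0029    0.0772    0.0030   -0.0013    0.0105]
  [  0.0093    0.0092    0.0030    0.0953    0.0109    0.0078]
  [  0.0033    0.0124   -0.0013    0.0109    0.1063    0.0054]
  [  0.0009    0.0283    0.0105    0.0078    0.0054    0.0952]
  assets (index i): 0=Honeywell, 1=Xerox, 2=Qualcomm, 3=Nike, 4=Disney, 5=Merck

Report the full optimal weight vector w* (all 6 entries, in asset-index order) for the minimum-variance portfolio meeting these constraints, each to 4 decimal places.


-0.0350  0.0608  0.0633  0.3789  0.2662  0.2659

p=Σ⁻¹μ = [0.0761  0.4051  0.5759  1.7798  1.3094  1.2759]
q=Σ⁻¹𝟙 = [9.2353  6.0770  12.6870  7.2402  7.5100  6.1919]
a=μᵀp=0.864092  b=𝟙ᵀp=5.422176  c=𝟙ᵀq=48.941337  D=ac−b²=12.889826
λ₁=(c·0.173−b)/D = (48.941337·0.173−5.422176)/12.889826 = 0.236208
λ₂=(a−b·0.173)/D = (0.864092−5.422176·0.173)/12.889826 = -0.005737
w* = 0.236208·p + -0.005737·q:
  w_0 = 0.236208·0.0761 + -0.005737·9.2353 = -0.0350  (Honeywell)
  w_1 = 0.236208·0.4051 + -0.005737·6.0770 = 0.0608  (Xerox)
  w_2 = 0.236208·0.5759 + -0.005737·12.6870 = 0.0633  (Qualcomm)
  w_3 = 0.236208·1.7798 + -0.005737·7.2402 = 0.3789  (Nike)
  w_4 = 0.236208·1.3094 + -0.005737·7.5100 = 0.2662  (Disney)
  w_5 = 0.236208·1.2759 + -0.005737·6.1919 = 0.2659  (Merck)
Σw_i=1.0000  μᵀw=0.1730
σ²=wᵀΣw=λ₁·μ_p+λ₂ = 0.236208·0.173 + -0.005737 = 0.035127 ≈ 0.0351
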